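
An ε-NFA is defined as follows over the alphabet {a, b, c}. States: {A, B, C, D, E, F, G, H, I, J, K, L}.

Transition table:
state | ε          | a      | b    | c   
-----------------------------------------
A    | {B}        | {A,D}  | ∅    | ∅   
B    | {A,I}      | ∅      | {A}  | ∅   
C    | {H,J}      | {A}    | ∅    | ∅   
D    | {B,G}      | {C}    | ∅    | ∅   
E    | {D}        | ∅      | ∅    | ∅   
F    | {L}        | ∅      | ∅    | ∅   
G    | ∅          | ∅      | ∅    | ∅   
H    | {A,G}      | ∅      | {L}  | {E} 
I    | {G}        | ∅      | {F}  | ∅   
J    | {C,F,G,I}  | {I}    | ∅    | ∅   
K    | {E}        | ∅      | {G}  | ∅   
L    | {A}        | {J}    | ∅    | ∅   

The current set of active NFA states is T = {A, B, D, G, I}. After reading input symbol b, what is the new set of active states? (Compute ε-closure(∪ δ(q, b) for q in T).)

{A, B, F, G, I, L}

B on b → {A}.
I on b → {F}.
No b-transition from A, D, G.
Union after reading b: {A, F}.
Now take the ε-closure:
From A via ε: add B.
From F via ε: add L.
From B via ε: add I.
From I via ε: add G.
No new states can be added; the closed set is {A, B, F, G, I, L}.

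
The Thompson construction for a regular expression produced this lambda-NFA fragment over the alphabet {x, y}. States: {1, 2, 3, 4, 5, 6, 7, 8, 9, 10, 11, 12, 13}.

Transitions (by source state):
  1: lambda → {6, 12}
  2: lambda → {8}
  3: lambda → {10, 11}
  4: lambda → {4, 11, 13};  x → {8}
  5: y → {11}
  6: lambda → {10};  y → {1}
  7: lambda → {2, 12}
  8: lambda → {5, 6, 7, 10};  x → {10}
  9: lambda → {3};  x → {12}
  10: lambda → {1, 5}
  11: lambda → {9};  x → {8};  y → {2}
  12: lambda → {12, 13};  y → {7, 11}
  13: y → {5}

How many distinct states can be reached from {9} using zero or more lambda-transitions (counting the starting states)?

Start with {9}.
From 9 via lambda: add 3.
From 3 via lambda: add 10, 11.
From 10 via lambda: add 1, 5.
From 1 via lambda: add 6, 12.
From 12 via lambda: add 13.
lambda-closure = {1, 3, 5, 6, 9, 10, 11, 12, 13}, which has 9 states.

9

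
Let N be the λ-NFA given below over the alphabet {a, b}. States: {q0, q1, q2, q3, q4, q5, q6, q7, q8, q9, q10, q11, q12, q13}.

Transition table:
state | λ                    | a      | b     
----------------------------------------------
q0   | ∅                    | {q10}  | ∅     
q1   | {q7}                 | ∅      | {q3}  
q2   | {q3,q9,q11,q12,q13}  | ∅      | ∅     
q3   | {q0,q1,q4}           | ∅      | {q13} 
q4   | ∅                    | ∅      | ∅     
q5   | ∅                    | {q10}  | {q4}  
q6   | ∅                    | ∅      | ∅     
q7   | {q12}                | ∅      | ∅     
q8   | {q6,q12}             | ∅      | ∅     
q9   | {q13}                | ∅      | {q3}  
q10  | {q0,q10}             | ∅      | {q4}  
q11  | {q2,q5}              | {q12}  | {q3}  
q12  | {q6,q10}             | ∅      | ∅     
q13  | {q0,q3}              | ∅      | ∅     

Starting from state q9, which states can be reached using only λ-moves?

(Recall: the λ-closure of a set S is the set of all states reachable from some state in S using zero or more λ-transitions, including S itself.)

{q0, q1, q3, q4, q6, q7, q9, q10, q12, q13}

Start with {q9}.
From q9 via λ: add q13.
From q13 via λ: add q0, q3.
From q3 via λ: add q1, q4.
From q1 via λ: add q7.
From q7 via λ: add q12.
From q12 via λ: add q6, q10.
No new states can be added; the closed set is {q0, q1, q3, q4, q6, q7, q9, q10, q12, q13}.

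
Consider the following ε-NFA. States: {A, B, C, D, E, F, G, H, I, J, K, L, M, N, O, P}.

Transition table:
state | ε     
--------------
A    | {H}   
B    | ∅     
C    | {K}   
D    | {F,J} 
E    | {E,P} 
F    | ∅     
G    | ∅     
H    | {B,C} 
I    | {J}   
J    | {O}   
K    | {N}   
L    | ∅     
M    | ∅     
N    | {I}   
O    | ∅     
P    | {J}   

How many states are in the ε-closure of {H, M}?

Start with {H, M}.
From H via ε: add B, C.
From C via ε: add K.
From K via ε: add N.
From N via ε: add I.
From I via ε: add J.
From J via ε: add O.
ε-closure = {B, C, H, I, J, K, M, N, O}, which has 9 states.

9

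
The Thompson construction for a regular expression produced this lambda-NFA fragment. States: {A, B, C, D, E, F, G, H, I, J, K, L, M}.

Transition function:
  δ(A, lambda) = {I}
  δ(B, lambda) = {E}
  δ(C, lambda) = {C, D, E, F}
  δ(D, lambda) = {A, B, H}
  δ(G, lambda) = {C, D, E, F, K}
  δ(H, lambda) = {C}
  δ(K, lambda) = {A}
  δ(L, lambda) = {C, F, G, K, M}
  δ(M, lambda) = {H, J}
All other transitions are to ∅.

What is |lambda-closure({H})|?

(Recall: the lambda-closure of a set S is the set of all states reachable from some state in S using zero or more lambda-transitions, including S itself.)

Start with {H}.
From H via lambda: add C.
From C via lambda: add D, E, F.
From D via lambda: add A, B.
From A via lambda: add I.
lambda-closure = {A, B, C, D, E, F, H, I}, which has 8 states.

8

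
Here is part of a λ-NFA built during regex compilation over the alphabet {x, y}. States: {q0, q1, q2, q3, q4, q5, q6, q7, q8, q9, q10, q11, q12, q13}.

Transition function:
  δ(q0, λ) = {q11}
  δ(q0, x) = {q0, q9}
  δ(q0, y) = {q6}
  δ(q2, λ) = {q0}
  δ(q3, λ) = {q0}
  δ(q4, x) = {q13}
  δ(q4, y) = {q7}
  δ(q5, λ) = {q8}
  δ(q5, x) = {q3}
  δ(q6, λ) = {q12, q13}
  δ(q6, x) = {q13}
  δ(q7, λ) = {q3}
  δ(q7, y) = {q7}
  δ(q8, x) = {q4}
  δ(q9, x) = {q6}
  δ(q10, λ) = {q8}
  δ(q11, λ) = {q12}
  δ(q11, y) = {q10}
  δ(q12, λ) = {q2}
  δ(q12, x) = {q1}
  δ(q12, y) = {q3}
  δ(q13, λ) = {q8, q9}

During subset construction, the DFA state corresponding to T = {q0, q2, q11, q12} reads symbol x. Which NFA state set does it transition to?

q0 on x → {q0, q9}.
q12 on x → {q1}.
No x-transition from q2, q11.
Union after reading x: {q0, q1, q9}.
Now take the λ-closure:
From q0 via λ: add q11.
From q11 via λ: add q12.
From q12 via λ: add q2.
No new states can be added; the closed set is {q0, q1, q2, q9, q11, q12}.

{q0, q1, q2, q9, q11, q12}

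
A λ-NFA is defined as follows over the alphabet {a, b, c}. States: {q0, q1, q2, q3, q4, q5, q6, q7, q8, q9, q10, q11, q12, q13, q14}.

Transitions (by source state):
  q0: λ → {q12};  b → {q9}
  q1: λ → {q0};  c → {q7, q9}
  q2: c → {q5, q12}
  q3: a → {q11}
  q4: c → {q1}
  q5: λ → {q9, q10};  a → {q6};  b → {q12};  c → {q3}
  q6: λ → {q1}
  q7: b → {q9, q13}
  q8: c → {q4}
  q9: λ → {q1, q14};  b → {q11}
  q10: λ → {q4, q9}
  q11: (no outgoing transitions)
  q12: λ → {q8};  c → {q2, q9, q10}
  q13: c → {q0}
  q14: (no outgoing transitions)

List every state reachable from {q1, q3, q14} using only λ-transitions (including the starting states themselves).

Start with {q1, q3, q14}.
From q1 via λ: add q0.
From q0 via λ: add q12.
From q12 via λ: add q8.
No new states can be added; the closed set is {q0, q1, q3, q8, q12, q14}.

{q0, q1, q3, q8, q12, q14}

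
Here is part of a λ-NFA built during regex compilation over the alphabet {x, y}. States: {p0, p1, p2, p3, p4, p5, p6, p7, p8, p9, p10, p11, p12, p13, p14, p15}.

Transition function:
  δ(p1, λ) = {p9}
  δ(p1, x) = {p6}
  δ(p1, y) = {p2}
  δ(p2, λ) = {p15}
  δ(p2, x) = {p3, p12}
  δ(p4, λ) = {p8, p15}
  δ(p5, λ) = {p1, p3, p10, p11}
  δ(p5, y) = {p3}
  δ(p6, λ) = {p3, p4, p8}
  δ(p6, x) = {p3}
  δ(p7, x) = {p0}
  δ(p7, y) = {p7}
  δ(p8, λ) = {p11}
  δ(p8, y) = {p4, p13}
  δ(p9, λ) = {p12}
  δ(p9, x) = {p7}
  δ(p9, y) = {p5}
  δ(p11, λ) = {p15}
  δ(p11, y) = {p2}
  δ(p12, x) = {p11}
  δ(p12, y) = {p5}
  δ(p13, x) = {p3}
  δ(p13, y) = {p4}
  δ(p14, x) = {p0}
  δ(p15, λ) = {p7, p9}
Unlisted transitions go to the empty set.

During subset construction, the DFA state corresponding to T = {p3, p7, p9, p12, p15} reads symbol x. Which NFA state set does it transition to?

{p0, p7, p9, p11, p12, p15}

p7 on x → {p0}.
p9 on x → {p7}.
p12 on x → {p11}.
No x-transition from p3, p15.
Union after reading x: {p0, p7, p11}.
Now take the λ-closure:
From p11 via λ: add p15.
From p15 via λ: add p9.
From p9 via λ: add p12.
No new states can be added; the closed set is {p0, p7, p9, p11, p12, p15}.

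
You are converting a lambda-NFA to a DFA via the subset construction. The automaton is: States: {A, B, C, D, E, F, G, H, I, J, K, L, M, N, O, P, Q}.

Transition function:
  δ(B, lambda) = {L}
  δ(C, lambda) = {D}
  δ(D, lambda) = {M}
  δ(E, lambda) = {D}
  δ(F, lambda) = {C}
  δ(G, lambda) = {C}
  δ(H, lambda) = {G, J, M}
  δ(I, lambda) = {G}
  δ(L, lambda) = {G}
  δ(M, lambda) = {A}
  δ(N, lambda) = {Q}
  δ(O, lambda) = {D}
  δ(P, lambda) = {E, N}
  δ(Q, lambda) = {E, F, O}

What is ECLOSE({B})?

{A, B, C, D, G, L, M}

Start with {B}.
From B via lambda: add L.
From L via lambda: add G.
From G via lambda: add C.
From C via lambda: add D.
From D via lambda: add M.
From M via lambda: add A.
No new states can be added; the closed set is {A, B, C, D, G, L, M}.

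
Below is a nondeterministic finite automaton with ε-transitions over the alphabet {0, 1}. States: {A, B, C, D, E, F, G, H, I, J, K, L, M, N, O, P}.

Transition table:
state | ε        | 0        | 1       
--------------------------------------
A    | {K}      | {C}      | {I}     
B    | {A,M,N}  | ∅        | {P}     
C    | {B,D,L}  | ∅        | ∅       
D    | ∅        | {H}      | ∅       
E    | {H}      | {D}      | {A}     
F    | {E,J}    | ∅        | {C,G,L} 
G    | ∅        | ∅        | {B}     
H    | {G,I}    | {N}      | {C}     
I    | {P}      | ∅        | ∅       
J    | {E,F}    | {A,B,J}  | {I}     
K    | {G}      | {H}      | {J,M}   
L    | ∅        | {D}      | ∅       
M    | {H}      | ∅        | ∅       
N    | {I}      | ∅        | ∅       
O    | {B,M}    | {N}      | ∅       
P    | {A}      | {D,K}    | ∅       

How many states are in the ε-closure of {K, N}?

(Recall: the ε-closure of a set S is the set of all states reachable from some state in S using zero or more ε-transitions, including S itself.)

6

Start with {K, N}.
From K via ε: add G.
From N via ε: add I.
From I via ε: add P.
From P via ε: add A.
ε-closure = {A, G, I, K, N, P}, which has 6 states.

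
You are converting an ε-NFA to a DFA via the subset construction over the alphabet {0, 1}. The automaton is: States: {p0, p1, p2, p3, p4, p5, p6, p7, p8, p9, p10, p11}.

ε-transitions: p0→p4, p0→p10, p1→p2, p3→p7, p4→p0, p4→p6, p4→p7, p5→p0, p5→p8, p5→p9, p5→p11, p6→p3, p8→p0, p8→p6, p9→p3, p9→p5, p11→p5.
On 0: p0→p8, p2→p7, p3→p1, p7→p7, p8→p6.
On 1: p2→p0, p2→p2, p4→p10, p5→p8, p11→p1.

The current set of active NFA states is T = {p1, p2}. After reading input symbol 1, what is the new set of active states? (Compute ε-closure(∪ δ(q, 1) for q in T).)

p2 on 1 → {p0, p2}.
No 1-transition from p1.
Union after reading 1: {p0, p2}.
Now take the ε-closure:
From p0 via ε: add p4, p10.
From p4 via ε: add p6, p7.
From p6 via ε: add p3.
No new states can be added; the closed set is {p0, p2, p3, p4, p6, p7, p10}.

{p0, p2, p3, p4, p6, p7, p10}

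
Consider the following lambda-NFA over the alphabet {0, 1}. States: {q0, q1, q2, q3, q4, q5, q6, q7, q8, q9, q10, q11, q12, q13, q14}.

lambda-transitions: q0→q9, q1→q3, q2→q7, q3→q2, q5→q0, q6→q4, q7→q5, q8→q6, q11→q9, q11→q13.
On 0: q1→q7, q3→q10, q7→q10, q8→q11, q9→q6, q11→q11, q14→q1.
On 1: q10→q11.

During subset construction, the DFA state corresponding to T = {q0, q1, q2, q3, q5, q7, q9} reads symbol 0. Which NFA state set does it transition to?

q1 on 0 → {q7}.
q3 on 0 → {q10}.
q7 on 0 → {q10}.
q9 on 0 → {q6}.
No 0-transition from q0, q2, q5.
Union after reading 0: {q6, q7, q10}.
Now take the lambda-closure:
From q6 via lambda: add q4.
From q7 via lambda: add q5.
From q5 via lambda: add q0.
From q0 via lambda: add q9.
No new states can be added; the closed set is {q0, q4, q5, q6, q7, q9, q10}.

{q0, q4, q5, q6, q7, q9, q10}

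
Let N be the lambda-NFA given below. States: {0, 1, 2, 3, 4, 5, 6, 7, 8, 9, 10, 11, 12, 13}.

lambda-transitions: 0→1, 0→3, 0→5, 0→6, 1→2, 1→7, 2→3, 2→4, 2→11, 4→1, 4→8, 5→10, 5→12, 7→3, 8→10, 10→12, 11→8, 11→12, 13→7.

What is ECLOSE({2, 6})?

Start with {2, 6}.
From 2 via lambda: add 3, 4, 11.
From 4 via lambda: add 1, 8.
From 11 via lambda: add 12.
From 1 via lambda: add 7.
From 8 via lambda: add 10.
No new states can be added; the closed set is {1, 2, 3, 4, 6, 7, 8, 10, 11, 12}.

{1, 2, 3, 4, 6, 7, 8, 10, 11, 12}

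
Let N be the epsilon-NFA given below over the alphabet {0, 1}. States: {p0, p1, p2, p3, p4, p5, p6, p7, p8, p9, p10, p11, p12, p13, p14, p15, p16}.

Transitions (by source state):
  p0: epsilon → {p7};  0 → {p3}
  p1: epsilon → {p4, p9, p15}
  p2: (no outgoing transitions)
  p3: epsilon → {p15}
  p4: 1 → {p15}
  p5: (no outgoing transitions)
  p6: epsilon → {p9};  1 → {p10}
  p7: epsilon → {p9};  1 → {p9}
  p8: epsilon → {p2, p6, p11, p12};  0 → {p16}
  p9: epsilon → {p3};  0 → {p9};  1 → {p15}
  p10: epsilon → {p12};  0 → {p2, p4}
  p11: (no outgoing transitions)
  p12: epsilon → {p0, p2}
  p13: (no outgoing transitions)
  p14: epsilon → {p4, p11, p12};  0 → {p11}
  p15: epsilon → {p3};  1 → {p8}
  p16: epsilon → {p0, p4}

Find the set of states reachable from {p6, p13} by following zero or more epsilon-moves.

{p3, p6, p9, p13, p15}

Start with {p6, p13}.
From p6 via epsilon: add p9.
From p9 via epsilon: add p3.
From p3 via epsilon: add p15.
No new states can be added; the closed set is {p3, p6, p9, p13, p15}.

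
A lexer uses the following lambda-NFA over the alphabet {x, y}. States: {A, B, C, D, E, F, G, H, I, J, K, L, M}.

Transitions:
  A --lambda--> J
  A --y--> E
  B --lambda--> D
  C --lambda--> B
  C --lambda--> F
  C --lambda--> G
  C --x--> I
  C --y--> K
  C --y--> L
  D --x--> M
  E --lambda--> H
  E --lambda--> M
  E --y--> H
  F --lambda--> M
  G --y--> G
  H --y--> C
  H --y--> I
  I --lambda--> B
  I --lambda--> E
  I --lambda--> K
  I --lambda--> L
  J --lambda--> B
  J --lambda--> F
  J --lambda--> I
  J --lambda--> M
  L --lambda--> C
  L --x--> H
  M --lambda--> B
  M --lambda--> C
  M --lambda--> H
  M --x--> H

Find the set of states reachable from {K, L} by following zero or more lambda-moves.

{B, C, D, F, G, H, K, L, M}

Start with {K, L}.
From L via lambda: add C.
From C via lambda: add B, F, G.
From B via lambda: add D.
From F via lambda: add M.
From M via lambda: add H.
No new states can be added; the closed set is {B, C, D, F, G, H, K, L, M}.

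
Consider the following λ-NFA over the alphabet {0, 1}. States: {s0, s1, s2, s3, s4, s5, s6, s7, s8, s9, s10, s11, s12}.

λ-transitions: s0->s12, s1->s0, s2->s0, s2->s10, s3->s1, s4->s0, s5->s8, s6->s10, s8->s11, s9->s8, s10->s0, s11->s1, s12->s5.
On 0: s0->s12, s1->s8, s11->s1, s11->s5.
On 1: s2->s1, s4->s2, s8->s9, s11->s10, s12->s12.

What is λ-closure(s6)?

{s0, s1, s5, s6, s8, s10, s11, s12}

Start with {s6}.
From s6 via λ: add s10.
From s10 via λ: add s0.
From s0 via λ: add s12.
From s12 via λ: add s5.
From s5 via λ: add s8.
From s8 via λ: add s11.
From s11 via λ: add s1.
No new states can be added; the closed set is {s0, s1, s5, s6, s8, s10, s11, s12}.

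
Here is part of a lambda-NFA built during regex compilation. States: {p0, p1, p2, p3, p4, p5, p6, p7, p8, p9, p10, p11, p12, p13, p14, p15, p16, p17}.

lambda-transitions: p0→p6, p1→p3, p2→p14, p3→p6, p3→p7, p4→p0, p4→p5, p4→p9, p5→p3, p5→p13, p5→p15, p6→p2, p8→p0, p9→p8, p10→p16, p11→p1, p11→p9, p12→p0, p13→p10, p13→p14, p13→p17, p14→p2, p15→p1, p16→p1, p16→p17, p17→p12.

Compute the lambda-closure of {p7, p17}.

{p0, p2, p6, p7, p12, p14, p17}

Start with {p7, p17}.
From p17 via lambda: add p12.
From p12 via lambda: add p0.
From p0 via lambda: add p6.
From p6 via lambda: add p2.
From p2 via lambda: add p14.
No new states can be added; the closed set is {p0, p2, p6, p7, p12, p14, p17}.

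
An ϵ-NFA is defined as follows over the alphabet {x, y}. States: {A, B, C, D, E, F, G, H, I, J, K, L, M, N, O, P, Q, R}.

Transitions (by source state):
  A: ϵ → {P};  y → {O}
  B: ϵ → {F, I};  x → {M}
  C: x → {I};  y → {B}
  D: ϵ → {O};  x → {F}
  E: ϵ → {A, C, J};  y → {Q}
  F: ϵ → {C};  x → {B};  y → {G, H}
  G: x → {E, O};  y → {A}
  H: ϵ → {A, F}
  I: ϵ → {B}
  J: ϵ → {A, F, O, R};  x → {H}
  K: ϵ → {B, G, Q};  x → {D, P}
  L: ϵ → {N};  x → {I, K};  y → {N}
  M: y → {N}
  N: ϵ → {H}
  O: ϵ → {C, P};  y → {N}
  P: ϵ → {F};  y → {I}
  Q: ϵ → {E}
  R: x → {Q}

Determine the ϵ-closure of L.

{A, C, F, H, L, N, P}

Start with {L}.
From L via ϵ: add N.
From N via ϵ: add H.
From H via ϵ: add A, F.
From A via ϵ: add P.
From F via ϵ: add C.
No new states can be added; the closed set is {A, C, F, H, L, N, P}.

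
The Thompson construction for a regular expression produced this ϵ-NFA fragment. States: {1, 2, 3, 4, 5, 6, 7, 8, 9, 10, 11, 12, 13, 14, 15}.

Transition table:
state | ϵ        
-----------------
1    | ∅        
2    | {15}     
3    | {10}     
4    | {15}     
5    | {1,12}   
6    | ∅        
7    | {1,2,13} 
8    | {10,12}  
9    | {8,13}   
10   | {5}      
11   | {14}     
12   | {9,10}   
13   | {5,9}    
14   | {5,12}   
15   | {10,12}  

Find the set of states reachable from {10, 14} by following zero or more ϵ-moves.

{1, 5, 8, 9, 10, 12, 13, 14}

Start with {10, 14}.
From 10 via ϵ: add 5.
From 14 via ϵ: add 12.
From 5 via ϵ: add 1.
From 12 via ϵ: add 9.
From 9 via ϵ: add 8, 13.
No new states can be added; the closed set is {1, 5, 8, 9, 10, 12, 13, 14}.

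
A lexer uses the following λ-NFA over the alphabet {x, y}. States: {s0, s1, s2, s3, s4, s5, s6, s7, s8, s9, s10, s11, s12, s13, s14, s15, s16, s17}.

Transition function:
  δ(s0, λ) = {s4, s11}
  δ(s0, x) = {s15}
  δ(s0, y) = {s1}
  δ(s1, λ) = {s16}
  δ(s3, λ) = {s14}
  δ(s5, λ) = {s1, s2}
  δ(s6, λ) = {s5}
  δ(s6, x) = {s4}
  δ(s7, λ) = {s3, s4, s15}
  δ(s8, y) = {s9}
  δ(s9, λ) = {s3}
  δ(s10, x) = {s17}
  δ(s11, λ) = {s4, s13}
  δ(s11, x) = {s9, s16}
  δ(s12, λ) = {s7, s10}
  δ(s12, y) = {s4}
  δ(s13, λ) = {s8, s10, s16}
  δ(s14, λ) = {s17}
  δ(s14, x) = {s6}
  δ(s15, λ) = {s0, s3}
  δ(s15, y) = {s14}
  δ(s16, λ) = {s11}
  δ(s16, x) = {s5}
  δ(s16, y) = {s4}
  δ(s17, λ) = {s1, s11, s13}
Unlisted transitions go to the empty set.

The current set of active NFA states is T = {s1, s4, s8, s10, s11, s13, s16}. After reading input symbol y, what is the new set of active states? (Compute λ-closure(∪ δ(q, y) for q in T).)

{s1, s3, s4, s8, s9, s10, s11, s13, s14, s16, s17}

s8 on y → {s9}.
s16 on y → {s4}.
No y-transition from s1, s4, s10, s11, s13.
Union after reading y: {s4, s9}.
Now take the λ-closure:
From s9 via λ: add s3.
From s3 via λ: add s14.
From s14 via λ: add s17.
From s17 via λ: add s1, s11, s13.
From s1 via λ: add s16.
From s13 via λ: add s8, s10.
No new states can be added; the closed set is {s1, s3, s4, s8, s9, s10, s11, s13, s14, s16, s17}.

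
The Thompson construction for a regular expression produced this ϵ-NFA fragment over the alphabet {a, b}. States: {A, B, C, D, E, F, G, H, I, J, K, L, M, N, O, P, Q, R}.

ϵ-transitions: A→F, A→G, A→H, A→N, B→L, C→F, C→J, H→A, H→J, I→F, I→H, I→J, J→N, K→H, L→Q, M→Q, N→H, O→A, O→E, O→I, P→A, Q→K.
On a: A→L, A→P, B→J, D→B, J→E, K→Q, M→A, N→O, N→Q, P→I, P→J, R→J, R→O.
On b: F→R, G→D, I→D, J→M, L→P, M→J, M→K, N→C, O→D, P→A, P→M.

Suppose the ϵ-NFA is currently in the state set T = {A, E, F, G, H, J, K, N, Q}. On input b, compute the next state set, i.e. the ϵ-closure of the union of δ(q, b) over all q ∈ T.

F on b → {R}.
G on b → {D}.
J on b → {M}.
N on b → {C}.
No b-transition from A, E, H, K, Q.
Union after reading b: {C, D, M, R}.
Now take the ϵ-closure:
From C via ϵ: add F, J.
From M via ϵ: add Q.
From J via ϵ: add N.
From Q via ϵ: add K.
From K via ϵ: add H.
From H via ϵ: add A.
From A via ϵ: add G.
No new states can be added; the closed set is {A, C, D, F, G, H, J, K, M, N, Q, R}.

{A, C, D, F, G, H, J, K, M, N, Q, R}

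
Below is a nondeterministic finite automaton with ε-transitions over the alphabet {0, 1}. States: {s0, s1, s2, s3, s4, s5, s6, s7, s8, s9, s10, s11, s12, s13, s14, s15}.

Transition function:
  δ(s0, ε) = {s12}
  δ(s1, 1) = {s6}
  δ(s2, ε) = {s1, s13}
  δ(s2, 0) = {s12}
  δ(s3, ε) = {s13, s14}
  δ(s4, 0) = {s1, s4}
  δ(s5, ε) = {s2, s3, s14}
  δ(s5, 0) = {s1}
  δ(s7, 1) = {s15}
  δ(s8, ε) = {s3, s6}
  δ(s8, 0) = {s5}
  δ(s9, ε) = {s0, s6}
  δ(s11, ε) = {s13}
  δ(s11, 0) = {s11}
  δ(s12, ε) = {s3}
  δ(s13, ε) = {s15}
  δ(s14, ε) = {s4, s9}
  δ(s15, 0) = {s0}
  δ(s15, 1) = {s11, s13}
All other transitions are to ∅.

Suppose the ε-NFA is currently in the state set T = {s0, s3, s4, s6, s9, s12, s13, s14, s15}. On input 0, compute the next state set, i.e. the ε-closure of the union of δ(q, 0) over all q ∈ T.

s4 on 0 → {s1, s4}.
s15 on 0 → {s0}.
No 0-transition from s0, s3, s6, s9, s12, s13, s14.
Union after reading 0: {s0, s1, s4}.
Now take the ε-closure:
From s0 via ε: add s12.
From s12 via ε: add s3.
From s3 via ε: add s13, s14.
From s13 via ε: add s15.
From s14 via ε: add s9.
From s9 via ε: add s6.
No new states can be added; the closed set is {s0, s1, s3, s4, s6, s9, s12, s13, s14, s15}.

{s0, s1, s3, s4, s6, s9, s12, s13, s14, s15}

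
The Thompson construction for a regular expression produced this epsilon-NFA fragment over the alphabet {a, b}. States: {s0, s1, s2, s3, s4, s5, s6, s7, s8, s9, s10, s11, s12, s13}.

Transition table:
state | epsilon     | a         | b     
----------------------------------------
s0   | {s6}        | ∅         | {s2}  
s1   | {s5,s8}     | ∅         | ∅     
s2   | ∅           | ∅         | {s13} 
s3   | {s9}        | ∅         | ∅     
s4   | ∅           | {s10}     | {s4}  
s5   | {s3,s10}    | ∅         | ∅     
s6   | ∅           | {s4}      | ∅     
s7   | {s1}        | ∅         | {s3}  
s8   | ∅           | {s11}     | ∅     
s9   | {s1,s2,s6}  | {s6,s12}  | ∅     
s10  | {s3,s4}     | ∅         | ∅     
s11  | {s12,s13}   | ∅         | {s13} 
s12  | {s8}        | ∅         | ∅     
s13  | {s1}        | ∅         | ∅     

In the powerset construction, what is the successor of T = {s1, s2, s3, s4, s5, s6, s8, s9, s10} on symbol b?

{s1, s2, s3, s4, s5, s6, s8, s9, s10, s13}

s2 on b → {s13}.
s4 on b → {s4}.
No b-transition from s1, s3, s5, s6, s8, s9, s10.
Union after reading b: {s4, s13}.
Now take the epsilon-closure:
From s13 via epsilon: add s1.
From s1 via epsilon: add s5, s8.
From s5 via epsilon: add s3, s10.
From s3 via epsilon: add s9.
From s9 via epsilon: add s2, s6.
No new states can be added; the closed set is {s1, s2, s3, s4, s5, s6, s8, s9, s10, s13}.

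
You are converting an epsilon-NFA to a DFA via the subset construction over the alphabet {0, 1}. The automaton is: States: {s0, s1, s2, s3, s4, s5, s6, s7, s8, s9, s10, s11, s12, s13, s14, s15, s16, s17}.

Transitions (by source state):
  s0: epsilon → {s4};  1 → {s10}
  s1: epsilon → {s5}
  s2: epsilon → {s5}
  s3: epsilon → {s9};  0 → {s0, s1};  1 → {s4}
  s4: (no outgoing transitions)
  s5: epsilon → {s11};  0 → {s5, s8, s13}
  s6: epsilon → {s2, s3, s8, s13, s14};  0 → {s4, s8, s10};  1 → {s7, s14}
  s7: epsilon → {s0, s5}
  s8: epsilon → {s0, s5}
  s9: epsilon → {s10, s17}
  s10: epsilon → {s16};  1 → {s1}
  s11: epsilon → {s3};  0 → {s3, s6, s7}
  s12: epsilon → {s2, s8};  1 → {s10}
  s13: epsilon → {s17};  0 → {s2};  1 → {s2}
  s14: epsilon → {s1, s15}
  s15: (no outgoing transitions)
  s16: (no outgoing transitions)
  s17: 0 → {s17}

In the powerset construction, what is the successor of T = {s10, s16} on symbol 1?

s10 on 1 → {s1}.
No 1-transition from s16.
Union after reading 1: {s1}.
Now take the epsilon-closure:
From s1 via epsilon: add s5.
From s5 via epsilon: add s11.
From s11 via epsilon: add s3.
From s3 via epsilon: add s9.
From s9 via epsilon: add s10, s17.
From s10 via epsilon: add s16.
No new states can be added; the closed set is {s1, s3, s5, s9, s10, s11, s16, s17}.

{s1, s3, s5, s9, s10, s11, s16, s17}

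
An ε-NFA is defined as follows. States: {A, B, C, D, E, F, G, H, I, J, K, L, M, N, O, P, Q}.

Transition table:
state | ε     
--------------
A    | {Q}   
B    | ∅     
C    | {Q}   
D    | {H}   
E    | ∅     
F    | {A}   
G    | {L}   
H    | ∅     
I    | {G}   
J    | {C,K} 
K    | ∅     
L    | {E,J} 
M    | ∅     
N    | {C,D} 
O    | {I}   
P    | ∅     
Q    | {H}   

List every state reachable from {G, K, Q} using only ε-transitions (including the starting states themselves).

{C, E, G, H, J, K, L, Q}

Start with {G, K, Q}.
From G via ε: add L.
From Q via ε: add H.
From L via ε: add E, J.
From J via ε: add C.
No new states can be added; the closed set is {C, E, G, H, J, K, L, Q}.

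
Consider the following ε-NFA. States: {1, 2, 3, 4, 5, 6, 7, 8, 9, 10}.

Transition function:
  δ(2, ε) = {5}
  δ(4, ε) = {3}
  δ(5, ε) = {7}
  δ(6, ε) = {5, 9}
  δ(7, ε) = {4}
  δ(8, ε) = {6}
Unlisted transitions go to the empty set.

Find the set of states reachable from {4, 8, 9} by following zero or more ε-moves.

Start with {4, 8, 9}.
From 4 via ε: add 3.
From 8 via ε: add 6.
From 6 via ε: add 5.
From 5 via ε: add 7.
No new states can be added; the closed set is {3, 4, 5, 6, 7, 8, 9}.

{3, 4, 5, 6, 7, 8, 9}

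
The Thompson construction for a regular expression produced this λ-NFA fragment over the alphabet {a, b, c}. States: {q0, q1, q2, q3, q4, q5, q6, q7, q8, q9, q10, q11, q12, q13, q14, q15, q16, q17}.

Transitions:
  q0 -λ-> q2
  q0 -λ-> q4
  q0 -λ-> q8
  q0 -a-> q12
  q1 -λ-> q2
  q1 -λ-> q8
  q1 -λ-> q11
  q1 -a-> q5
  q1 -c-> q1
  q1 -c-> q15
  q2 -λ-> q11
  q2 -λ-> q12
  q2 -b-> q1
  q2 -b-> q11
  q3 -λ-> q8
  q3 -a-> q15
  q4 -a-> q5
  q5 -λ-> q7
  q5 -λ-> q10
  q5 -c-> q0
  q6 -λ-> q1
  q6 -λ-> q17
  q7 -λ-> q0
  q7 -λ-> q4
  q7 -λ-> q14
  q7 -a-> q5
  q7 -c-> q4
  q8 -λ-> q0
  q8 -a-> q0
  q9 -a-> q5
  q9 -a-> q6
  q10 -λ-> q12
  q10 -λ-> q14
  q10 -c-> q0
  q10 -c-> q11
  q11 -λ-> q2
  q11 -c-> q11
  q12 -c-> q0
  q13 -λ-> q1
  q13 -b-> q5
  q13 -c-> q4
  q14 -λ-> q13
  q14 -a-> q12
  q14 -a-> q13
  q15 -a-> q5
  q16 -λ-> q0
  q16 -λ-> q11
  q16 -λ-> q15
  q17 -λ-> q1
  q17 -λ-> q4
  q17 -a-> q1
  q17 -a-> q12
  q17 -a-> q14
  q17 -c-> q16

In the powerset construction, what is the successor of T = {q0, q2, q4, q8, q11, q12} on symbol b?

{q0, q1, q2, q4, q8, q11, q12}

q2 on b → {q1, q11}.
No b-transition from q0, q4, q8, q11, q12.
Union after reading b: {q1, q11}.
Now take the λ-closure:
From q1 via λ: add q2, q8.
From q2 via λ: add q12.
From q8 via λ: add q0.
From q0 via λ: add q4.
No new states can be added; the closed set is {q0, q1, q2, q4, q8, q11, q12}.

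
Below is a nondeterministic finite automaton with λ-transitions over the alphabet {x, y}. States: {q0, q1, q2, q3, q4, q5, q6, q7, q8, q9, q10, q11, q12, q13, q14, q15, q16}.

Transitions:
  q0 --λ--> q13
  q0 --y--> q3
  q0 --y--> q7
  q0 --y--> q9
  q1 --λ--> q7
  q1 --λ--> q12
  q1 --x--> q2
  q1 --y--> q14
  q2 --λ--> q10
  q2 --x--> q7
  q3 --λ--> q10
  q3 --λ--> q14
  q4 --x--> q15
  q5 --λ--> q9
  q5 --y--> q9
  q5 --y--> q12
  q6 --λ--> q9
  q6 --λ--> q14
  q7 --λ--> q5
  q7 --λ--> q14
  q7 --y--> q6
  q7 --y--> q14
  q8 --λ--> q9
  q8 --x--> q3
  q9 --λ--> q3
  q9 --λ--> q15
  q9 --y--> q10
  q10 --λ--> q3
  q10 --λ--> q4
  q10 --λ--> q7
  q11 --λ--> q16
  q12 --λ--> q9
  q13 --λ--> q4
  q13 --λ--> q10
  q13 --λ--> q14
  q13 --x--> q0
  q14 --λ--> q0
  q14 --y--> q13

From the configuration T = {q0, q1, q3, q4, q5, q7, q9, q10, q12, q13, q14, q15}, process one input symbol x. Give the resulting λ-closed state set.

{q0, q2, q3, q4, q5, q7, q9, q10, q13, q14, q15}

q1 on x → {q2}.
q4 on x → {q15}.
q13 on x → {q0}.
No x-transition from q0, q3, q5, q7, q9, q10, q12, q14, q15.
Union after reading x: {q0, q2, q15}.
Now take the λ-closure:
From q0 via λ: add q13.
From q2 via λ: add q10.
From q10 via λ: add q3, q4, q7.
From q13 via λ: add q14.
From q7 via λ: add q5.
From q5 via λ: add q9.
No new states can be added; the closed set is {q0, q2, q3, q4, q5, q7, q9, q10, q13, q14, q15}.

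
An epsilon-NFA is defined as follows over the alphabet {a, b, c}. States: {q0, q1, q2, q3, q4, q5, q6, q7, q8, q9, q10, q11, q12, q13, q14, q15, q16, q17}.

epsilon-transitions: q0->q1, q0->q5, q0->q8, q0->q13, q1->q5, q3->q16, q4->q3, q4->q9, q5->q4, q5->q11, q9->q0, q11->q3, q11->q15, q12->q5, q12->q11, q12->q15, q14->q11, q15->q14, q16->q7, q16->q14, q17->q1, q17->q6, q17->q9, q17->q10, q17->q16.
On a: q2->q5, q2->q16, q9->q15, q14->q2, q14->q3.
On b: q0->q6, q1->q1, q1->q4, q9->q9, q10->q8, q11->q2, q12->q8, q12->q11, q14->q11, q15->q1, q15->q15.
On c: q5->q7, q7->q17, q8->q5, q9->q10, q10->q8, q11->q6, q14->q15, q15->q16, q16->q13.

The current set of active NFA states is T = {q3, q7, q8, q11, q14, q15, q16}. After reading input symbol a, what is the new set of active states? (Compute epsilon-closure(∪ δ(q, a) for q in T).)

q14 on a → {q2, q3}.
No a-transition from q3, q7, q8, q11, q15, q16.
Union after reading a: {q2, q3}.
Now take the epsilon-closure:
From q3 via epsilon: add q16.
From q16 via epsilon: add q7, q14.
From q14 via epsilon: add q11.
From q11 via epsilon: add q15.
No new states can be added; the closed set is {q2, q3, q7, q11, q14, q15, q16}.

{q2, q3, q7, q11, q14, q15, q16}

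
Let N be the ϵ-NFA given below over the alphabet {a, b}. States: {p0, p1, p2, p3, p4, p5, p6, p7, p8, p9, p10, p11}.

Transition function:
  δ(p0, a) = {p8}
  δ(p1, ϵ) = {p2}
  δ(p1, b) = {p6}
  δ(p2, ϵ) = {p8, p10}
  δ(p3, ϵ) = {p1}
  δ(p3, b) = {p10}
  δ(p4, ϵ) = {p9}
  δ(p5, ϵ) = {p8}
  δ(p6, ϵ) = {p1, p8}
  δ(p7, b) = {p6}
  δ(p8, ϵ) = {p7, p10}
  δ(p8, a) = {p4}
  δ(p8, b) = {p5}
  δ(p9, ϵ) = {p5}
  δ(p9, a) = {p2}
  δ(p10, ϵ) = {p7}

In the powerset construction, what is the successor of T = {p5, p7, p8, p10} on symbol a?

p8 on a → {p4}.
No a-transition from p5, p7, p10.
Union after reading a: {p4}.
Now take the ϵ-closure:
From p4 via ϵ: add p9.
From p9 via ϵ: add p5.
From p5 via ϵ: add p8.
From p8 via ϵ: add p7, p10.
No new states can be added; the closed set is {p4, p5, p7, p8, p9, p10}.

{p4, p5, p7, p8, p9, p10}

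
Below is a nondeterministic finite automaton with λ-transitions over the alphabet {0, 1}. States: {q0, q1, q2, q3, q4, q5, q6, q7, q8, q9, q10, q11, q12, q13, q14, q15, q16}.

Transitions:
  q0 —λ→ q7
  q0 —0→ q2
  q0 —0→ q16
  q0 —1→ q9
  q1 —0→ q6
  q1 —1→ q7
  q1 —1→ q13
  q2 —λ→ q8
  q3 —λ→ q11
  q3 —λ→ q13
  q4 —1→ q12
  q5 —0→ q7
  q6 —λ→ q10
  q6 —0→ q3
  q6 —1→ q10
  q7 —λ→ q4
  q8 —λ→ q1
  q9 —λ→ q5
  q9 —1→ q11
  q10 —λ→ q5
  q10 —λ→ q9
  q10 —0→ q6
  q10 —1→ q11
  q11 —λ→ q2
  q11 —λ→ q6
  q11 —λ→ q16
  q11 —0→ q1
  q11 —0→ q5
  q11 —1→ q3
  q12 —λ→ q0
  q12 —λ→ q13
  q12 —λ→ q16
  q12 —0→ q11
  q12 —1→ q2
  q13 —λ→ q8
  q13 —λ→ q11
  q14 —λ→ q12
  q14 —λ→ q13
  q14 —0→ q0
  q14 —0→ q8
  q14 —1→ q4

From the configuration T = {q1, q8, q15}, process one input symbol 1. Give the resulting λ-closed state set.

q1 on 1 → {q7, q13}.
No 1-transition from q8, q15.
Union after reading 1: {q7, q13}.
Now take the λ-closure:
From q7 via λ: add q4.
From q13 via λ: add q8, q11.
From q8 via λ: add q1.
From q11 via λ: add q2, q6, q16.
From q6 via λ: add q10.
From q10 via λ: add q5, q9.
No new states can be added; the closed set is {q1, q2, q4, q5, q6, q7, q8, q9, q10, q11, q13, q16}.

{q1, q2, q4, q5, q6, q7, q8, q9, q10, q11, q13, q16}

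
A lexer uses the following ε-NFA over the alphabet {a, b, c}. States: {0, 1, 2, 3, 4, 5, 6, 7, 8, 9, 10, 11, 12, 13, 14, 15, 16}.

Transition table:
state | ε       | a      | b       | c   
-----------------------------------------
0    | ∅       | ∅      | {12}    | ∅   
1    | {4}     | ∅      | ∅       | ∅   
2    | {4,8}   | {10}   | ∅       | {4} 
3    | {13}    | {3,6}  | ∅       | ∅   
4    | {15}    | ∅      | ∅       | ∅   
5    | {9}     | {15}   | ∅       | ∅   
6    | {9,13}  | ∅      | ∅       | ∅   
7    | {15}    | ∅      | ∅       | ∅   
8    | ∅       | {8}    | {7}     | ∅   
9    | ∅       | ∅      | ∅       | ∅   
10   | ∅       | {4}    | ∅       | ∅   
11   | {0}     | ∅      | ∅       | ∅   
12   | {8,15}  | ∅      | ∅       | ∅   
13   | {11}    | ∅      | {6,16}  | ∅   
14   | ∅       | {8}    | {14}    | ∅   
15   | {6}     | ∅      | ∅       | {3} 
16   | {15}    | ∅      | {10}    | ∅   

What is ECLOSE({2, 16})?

{0, 2, 4, 6, 8, 9, 11, 13, 15, 16}

Start with {2, 16}.
From 2 via ε: add 4, 8.
From 16 via ε: add 15.
From 15 via ε: add 6.
From 6 via ε: add 9, 13.
From 13 via ε: add 11.
From 11 via ε: add 0.
No new states can be added; the closed set is {0, 2, 4, 6, 8, 9, 11, 13, 15, 16}.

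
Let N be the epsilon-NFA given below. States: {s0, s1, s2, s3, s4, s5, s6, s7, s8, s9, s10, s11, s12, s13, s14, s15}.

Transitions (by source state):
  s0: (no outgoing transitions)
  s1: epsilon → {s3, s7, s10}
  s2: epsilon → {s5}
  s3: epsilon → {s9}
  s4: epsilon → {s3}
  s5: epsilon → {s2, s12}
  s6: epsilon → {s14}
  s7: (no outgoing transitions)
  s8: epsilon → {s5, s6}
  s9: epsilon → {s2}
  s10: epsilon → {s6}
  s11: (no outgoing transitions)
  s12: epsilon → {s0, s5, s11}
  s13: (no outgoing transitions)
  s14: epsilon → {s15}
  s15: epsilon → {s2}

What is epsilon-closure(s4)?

{s0, s2, s3, s4, s5, s9, s11, s12}

Start with {s4}.
From s4 via epsilon: add s3.
From s3 via epsilon: add s9.
From s9 via epsilon: add s2.
From s2 via epsilon: add s5.
From s5 via epsilon: add s12.
From s12 via epsilon: add s0, s11.
No new states can be added; the closed set is {s0, s2, s3, s4, s5, s9, s11, s12}.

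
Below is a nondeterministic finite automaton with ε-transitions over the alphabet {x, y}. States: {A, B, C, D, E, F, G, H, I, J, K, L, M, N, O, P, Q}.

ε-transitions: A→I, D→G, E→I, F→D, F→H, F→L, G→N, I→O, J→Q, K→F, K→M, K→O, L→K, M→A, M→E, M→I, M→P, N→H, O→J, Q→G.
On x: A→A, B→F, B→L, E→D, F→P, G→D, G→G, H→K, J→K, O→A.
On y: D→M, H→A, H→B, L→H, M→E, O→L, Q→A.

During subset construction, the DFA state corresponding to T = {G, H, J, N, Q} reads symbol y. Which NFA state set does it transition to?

{A, B, G, H, I, J, N, O, Q}

H on y → {A, B}.
Q on y → {A}.
No y-transition from G, J, N.
Union after reading y: {A, B}.
Now take the ε-closure:
From A via ε: add I.
From I via ε: add O.
From O via ε: add J.
From J via ε: add Q.
From Q via ε: add G.
From G via ε: add N.
From N via ε: add H.
No new states can be added; the closed set is {A, B, G, H, I, J, N, O, Q}.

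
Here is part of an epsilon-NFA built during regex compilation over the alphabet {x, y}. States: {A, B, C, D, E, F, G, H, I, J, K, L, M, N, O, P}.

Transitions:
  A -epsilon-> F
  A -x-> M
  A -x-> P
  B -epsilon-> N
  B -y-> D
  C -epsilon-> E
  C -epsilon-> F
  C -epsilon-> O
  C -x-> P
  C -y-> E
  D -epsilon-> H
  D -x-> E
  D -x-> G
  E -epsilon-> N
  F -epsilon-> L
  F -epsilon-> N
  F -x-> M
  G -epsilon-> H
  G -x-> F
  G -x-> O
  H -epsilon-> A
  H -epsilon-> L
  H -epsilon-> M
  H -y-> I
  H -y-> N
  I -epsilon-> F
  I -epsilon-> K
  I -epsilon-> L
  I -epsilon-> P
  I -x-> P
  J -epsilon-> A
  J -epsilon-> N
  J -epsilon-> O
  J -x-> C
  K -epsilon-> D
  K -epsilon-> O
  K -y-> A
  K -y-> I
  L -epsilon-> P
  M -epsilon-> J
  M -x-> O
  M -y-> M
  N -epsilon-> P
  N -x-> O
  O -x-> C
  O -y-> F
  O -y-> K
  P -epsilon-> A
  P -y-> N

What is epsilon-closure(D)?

Start with {D}.
From D via epsilon: add H.
From H via epsilon: add A, L, M.
From A via epsilon: add F.
From L via epsilon: add P.
From M via epsilon: add J.
From F via epsilon: add N.
From J via epsilon: add O.
No new states can be added; the closed set is {A, D, F, H, J, L, M, N, O, P}.

{A, D, F, H, J, L, M, N, O, P}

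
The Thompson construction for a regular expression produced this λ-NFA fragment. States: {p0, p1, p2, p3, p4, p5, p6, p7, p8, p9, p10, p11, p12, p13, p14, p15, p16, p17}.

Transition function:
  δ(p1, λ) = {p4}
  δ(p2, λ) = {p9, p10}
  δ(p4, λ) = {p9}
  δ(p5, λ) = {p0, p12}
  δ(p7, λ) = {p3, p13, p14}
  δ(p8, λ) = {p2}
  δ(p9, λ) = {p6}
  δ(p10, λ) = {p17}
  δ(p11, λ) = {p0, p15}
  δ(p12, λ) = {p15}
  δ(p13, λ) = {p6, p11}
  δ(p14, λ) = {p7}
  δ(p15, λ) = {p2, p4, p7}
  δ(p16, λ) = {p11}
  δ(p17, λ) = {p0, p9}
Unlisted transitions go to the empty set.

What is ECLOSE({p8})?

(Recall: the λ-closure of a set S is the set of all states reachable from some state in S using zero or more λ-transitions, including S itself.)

Start with {p8}.
From p8 via λ: add p2.
From p2 via λ: add p9, p10.
From p9 via λ: add p6.
From p10 via λ: add p17.
From p17 via λ: add p0.
No new states can be added; the closed set is {p0, p2, p6, p8, p9, p10, p17}.

{p0, p2, p6, p8, p9, p10, p17}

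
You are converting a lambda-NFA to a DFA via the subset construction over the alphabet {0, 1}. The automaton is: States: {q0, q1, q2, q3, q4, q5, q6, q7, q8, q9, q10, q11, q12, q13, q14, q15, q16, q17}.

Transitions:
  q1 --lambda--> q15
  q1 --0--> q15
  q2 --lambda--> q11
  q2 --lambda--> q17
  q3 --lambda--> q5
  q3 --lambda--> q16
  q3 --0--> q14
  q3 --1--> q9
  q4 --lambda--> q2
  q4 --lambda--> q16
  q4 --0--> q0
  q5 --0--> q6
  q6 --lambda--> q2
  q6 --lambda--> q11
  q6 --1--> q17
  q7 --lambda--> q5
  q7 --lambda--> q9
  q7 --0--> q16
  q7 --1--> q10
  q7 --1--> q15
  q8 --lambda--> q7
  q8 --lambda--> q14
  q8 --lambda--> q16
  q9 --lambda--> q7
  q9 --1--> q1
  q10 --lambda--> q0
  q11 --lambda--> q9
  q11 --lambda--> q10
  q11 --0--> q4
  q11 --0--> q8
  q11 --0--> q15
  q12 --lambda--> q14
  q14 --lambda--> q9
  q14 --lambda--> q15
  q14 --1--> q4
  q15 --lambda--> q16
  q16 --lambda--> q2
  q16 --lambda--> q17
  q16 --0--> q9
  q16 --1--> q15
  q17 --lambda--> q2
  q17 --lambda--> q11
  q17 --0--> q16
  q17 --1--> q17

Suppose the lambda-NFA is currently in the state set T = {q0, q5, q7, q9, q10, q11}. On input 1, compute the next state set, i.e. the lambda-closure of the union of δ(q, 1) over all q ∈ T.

{q0, q1, q2, q5, q7, q9, q10, q11, q15, q16, q17}

q7 on 1 → {q10, q15}.
q9 on 1 → {q1}.
No 1-transition from q0, q5, q10, q11.
Union after reading 1: {q1, q10, q15}.
Now take the lambda-closure:
From q10 via lambda: add q0.
From q15 via lambda: add q16.
From q16 via lambda: add q2, q17.
From q2 via lambda: add q11.
From q11 via lambda: add q9.
From q9 via lambda: add q7.
From q7 via lambda: add q5.
No new states can be added; the closed set is {q0, q1, q2, q5, q7, q9, q10, q11, q15, q16, q17}.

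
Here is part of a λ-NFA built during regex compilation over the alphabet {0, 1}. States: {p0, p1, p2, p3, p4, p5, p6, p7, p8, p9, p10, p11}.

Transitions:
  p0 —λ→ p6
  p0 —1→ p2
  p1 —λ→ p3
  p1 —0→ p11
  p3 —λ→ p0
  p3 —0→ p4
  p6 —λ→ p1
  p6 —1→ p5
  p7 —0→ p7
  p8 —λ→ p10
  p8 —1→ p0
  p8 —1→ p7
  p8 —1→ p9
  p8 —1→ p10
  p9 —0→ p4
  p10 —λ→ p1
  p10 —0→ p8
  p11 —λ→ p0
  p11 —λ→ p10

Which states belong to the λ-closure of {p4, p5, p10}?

{p0, p1, p3, p4, p5, p6, p10}

Start with {p4, p5, p10}.
From p10 via λ: add p1.
From p1 via λ: add p3.
From p3 via λ: add p0.
From p0 via λ: add p6.
No new states can be added; the closed set is {p0, p1, p3, p4, p5, p6, p10}.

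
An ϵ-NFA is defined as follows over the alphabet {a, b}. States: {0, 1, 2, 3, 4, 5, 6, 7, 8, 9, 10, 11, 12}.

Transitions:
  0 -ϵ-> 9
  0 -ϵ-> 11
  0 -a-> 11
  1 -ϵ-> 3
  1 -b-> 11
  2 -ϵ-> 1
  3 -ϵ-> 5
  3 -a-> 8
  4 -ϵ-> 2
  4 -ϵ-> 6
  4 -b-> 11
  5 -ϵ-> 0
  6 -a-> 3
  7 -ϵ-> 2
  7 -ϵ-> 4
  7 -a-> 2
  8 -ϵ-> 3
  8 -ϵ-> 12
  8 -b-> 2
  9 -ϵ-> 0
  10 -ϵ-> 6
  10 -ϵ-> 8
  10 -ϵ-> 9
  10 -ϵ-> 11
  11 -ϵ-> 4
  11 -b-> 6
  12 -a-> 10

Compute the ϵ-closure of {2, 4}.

Start with {2, 4}.
From 2 via ϵ: add 1.
From 4 via ϵ: add 6.
From 1 via ϵ: add 3.
From 3 via ϵ: add 5.
From 5 via ϵ: add 0.
From 0 via ϵ: add 9, 11.
No new states can be added; the closed set is {0, 1, 2, 3, 4, 5, 6, 9, 11}.

{0, 1, 2, 3, 4, 5, 6, 9, 11}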